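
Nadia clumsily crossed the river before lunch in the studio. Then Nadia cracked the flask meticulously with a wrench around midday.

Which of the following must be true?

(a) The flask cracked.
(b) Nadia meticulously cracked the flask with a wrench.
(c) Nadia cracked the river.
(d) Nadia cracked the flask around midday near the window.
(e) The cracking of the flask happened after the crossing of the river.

(a), (b), (e)

(a) Entailed — 'Nadia cracked the flask' is causative; it entails the inchoative 'the flask cracked'.
(b) Entailed — this follows by dropping conjuncts from the cracking event's description.
(c) Not entailed — Nadia cracked the flask, not the river; the river belongs to the crossing event.
(d) Not entailed — 'near the window' adds information not in the original event.
(e) Entailed — the narrative places the crossing before the cracking.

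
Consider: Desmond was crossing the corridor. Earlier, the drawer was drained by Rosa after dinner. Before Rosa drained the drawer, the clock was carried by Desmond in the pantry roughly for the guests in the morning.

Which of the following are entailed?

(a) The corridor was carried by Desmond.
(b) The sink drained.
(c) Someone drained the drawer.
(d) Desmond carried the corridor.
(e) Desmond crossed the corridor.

(c)

(a) Not entailed — Desmond carried the clock, not the corridor; the corridor belongs to the crossing event.
(b) Not entailed — the drawer is what drained, not the sink.
(c) Entailed — this follows by dropping conjuncts from the draining event's description.
(d) Not entailed — Desmond carried the clock, not the corridor; the corridor belongs to the crossing event.
(e) Not entailed — 'was crossing' is progressive on an accomplishment; it does not entail the completed 'crossed'.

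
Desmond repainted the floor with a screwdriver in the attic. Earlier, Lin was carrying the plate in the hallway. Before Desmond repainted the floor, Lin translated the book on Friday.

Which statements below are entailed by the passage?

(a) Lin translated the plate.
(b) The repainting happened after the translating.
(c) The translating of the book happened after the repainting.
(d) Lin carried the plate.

(a) Not entailed — Lin translated the book, not the plate; the plate belongs to the carrying event.
(b) Entailed — the narrative places the translating before the repainting.
(c) Not entailed — the narrative places the translating before the repainting, not after.
(d) Entailed — 'carry' is an activity; 'was carrying' entails that some carrying happened, so 'carried' holds.

(b), (d)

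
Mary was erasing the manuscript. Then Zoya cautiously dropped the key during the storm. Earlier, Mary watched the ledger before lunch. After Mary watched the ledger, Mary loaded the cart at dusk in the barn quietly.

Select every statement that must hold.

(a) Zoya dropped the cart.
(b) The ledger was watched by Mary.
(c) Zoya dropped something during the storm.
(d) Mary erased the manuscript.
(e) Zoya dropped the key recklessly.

(b), (c)

(a) Not entailed — Zoya dropped the key, not the cart; the cart belongs to the loading event.
(b) Entailed — the original entails any weakening of itself; this just drops 'before lunch'.
(c) Entailed — this follows by dropping conjuncts from the dropping event's description.
(d) Not entailed — 'was erasing' is progressive on an accomplishment; it does not entail the completed 'erased'.
(e) Not entailed — 'recklessly' adds a manner not in (and inconsistent with) the original.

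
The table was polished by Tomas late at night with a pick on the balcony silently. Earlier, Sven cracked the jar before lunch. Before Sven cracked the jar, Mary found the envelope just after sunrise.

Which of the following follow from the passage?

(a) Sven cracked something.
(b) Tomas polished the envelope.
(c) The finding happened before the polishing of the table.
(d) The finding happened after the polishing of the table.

(a) Entailed — every conjunct here is already in the original cracking event.
(b) Not entailed — Tomas polished the table, not the envelope; the envelope belongs to the finding event.
(c) Entailed — the narrative places the finding before the polishing.
(d) Not entailed — the narrative places the finding before the polishing, not after.

(a), (c)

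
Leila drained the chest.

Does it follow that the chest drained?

yes

'Leila drained the chest' is the causative; it entails the inchoative 'the chest drained'.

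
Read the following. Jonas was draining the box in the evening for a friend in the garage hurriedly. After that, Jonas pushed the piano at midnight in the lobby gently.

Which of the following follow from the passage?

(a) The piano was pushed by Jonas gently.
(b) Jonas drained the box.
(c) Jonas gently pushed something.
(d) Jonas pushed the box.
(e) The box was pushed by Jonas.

(a) Entailed — every conjunct here is already in the original pushing event.
(b) Not entailed — 'was draining' is progressive on an accomplishment; it does not entail the completed 'drained'.
(c) Entailed — every conjunct here is already in the original pushing event.
(d) Not entailed — Jonas pushed the piano, not the box; the box belongs to the draining event.
(e) Not entailed — Jonas pushed the piano, not the box; the box belongs to the draining event.

(a), (c)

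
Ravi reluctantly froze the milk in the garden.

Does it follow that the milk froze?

yes

'Ravi froze the milk' is the causative; it entails the inchoative 'the milk froze'.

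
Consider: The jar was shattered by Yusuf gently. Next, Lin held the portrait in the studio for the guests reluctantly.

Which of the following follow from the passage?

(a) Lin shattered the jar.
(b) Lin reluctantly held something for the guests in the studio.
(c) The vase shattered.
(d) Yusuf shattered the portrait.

(b)

(a) Not entailed — the passage has Yusuf shattering the jar, not Lin.
(b) Entailed — every conjunct here is already in the original holding event.
(c) Not entailed — the jar is what shattered, not the vase.
(d) Not entailed — Yusuf shattered the jar, not the portrait; the portrait belongs to the holding event.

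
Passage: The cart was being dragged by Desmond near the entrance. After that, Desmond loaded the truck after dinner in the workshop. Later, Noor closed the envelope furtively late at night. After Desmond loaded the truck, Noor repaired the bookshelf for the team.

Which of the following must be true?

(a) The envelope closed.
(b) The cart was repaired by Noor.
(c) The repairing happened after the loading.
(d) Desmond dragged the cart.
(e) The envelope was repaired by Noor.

(a) Entailed — 'Noor closed the envelope' is causative; it entails the inchoative 'the envelope closed'.
(b) Not entailed — Noor repaired the bookshelf, not the cart; the cart belongs to the dragging event.
(c) Entailed — the narrative places the loading before the repairing.
(d) Entailed — 'drag' is an activity; 'was dragging' entails that some dragging happened, so 'dragged' holds.
(e) Not entailed — Noor repaired the bookshelf, not the envelope; the envelope belongs to the closing event.

(a), (c), (d)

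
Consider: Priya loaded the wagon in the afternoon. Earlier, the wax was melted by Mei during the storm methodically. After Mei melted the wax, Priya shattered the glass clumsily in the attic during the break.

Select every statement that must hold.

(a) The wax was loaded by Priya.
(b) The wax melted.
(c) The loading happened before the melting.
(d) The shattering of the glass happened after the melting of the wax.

(a) Not entailed — Priya loaded the wagon, not the wax; the wax belongs to the melting event.
(b) Entailed — 'Mei melted the wax' is causative; it entails the inchoative 'the wax melted'.
(c) Not entailed — the narrative places the melting before the loading, not after.
(d) Entailed — the narrative places the melting before the shattering.

(b), (d)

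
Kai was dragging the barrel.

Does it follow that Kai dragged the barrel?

'drag' is atelic; if Kai was dragging the barrel, then Kai dragged the barrel (for some time).

yes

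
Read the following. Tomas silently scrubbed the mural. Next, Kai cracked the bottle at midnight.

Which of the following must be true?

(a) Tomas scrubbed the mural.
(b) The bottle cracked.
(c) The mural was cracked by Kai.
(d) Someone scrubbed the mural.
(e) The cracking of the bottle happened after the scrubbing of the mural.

(a) Entailed — every conjunct here is already in the original scrubbing event.
(b) Entailed — 'Kai cracked the bottle' is causative; it entails the inchoative 'the bottle cracked'.
(c) Not entailed — Kai cracked the bottle, not the mural; the mural belongs to the scrubbing event.
(d) Entailed — this follows by dropping conjuncts from the scrubbing event's description.
(e) Entailed — the narrative places the scrubbing before the cracking.

(a), (b), (d), (e)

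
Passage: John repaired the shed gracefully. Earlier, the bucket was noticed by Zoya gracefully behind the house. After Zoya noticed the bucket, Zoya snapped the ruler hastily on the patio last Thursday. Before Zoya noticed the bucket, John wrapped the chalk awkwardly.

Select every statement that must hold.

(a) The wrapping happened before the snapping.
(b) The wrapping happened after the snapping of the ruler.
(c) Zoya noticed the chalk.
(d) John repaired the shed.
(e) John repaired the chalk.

(a), (d)

(a) Entailed — the narrative places the wrapping before the snapping.
(b) Not entailed — the narrative places the wrapping before the snapping, not after.
(c) Not entailed — Zoya noticed the bucket, not the chalk; the chalk belongs to the wrapping event.
(d) Entailed — the original entails any weakening of itself; this just drops 'gracefully'.
(e) Not entailed — John repaired the shed, not the chalk; the chalk belongs to the wrapping event.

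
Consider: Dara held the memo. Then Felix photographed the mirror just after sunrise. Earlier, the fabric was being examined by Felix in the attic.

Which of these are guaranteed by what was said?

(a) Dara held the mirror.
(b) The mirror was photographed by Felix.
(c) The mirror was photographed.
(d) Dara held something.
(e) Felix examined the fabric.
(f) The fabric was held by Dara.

(a) Not entailed — Dara held the memo, not the mirror; the mirror belongs to the photographing event.
(b) Entailed — this follows by dropping conjuncts from the photographing event's description.
(c) Entailed — every conjunct here is already in the original photographing event.
(d) Entailed — the original entails any weakening of itself; this just generalizes the patient.
(e) Entailed — 'examine' is an activity; 'was examining' entails that some examining happened, so 'examined' holds.
(f) Not entailed — Dara held the memo, not the fabric; the fabric belongs to the examining event.

(b), (c), (d), (e)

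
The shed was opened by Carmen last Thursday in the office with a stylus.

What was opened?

the shed

'the shed' marks the patient of the opening event.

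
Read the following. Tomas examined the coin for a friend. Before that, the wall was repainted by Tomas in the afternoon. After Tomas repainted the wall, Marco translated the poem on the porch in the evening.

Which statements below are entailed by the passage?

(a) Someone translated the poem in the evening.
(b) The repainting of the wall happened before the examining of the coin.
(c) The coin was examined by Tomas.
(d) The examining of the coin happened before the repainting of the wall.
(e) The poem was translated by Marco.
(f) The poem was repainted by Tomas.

(a), (b), (c), (e)

(a) Entailed — dropping 'on the porch' and generalizing the agent leaves a sub-description the original still satisfies.
(b) Entailed — the narrative places the repainting before the examining.
(c) Entailed — this follows by dropping conjuncts from the examining event's description.
(d) Not entailed — the narrative places the repainting before the examining, not after.
(e) Entailed — this follows by dropping conjuncts from the translating event's description.
(f) Not entailed — Tomas repainted the wall, not the poem; the poem belongs to the translating event.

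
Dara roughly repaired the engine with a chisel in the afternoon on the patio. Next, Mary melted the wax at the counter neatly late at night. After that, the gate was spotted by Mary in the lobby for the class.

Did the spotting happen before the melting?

no

The narrative orders the melting before the spotting.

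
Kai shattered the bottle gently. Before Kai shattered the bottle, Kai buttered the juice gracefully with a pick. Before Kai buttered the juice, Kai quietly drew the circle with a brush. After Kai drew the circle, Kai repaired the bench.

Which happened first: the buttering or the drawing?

the drawing

The connectives place the drawing before the buttering.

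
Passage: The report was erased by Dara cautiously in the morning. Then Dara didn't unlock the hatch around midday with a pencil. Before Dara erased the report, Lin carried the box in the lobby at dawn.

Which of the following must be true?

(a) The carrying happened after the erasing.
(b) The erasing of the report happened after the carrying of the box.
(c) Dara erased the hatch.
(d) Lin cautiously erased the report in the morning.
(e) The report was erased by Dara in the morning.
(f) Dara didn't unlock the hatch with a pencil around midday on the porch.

(b), (e), (f)

(a) Not entailed — the narrative places the carrying before the erasing, not after.
(b) Entailed — the narrative places the carrying before the erasing.
(c) Not entailed — Dara erased the report, not the hatch; the hatch belongs to the unlocking event.
(d) Not entailed — the passage has Dara erasing the report, not Lin.
(e) Entailed — this follows by dropping conjuncts from the erasing event's description.
(f) Entailed — under negation, adding a further restriction is entailed: if no such unlocking event occurred, none occurred on the porch either.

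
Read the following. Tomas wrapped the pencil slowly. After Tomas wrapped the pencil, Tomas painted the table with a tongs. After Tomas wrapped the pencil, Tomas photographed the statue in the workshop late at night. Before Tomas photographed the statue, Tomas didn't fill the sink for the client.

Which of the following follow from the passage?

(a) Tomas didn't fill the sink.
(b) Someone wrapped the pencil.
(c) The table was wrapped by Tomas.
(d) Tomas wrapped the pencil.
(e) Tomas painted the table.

(a) Not entailed — dropping 'for the client' under negation is not valid — the original leaves open that Tomas filled the sink some other way.
(b) Entailed — dropping 'slowly' and generalizing the agent leaves a sub-description the original still satisfies.
(c) Not entailed — Tomas wrapped the pencil, not the table; the table belongs to the painting event.
(d) Entailed — the original entails any weakening of itself; this just drops 'slowly'.
(e) Entailed — the original entails any weakening of itself; this just drops 'with a tongs'.

(b), (d), (e)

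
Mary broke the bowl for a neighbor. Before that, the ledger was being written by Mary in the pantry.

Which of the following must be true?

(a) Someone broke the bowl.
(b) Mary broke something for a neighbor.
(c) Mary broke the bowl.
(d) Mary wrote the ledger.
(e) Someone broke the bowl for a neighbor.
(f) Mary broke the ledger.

(a) Entailed — the original entails any weakening of itself; this just drops 'for a neighbor' and generalizes the agent.
(b) Entailed — the original entails any weakening of itself; this just generalizes the patient.
(c) Entailed — this follows by dropping conjuncts from the breaking event's description.
(d) Not entailed — 'was writing' is progressive on an accomplishment; it does not entail the completed 'wrote'.
(e) Entailed — generalizing the agent leaves a sub-description the original still satisfies.
(f) Not entailed — Mary broke the bowl, not the ledger; the ledger belongs to the writing event.

(a), (b), (c), (e)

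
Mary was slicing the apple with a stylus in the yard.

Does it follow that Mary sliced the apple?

'was slicing' is progressive; for an accomplishment like 'slice the apple', it doesn't entail completion.

no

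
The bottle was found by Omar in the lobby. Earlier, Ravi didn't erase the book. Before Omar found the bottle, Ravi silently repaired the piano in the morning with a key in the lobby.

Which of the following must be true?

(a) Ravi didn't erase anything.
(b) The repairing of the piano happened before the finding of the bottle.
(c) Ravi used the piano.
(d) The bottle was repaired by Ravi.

(a) Not entailed — the original only denies this specific event; Ravi may have erased something else.
(b) Entailed — the narrative places the repairing before the finding.
(c) Not entailed — the piano is the patient, not an instrument — Ravi used a key.
(d) Not entailed — Ravi repaired the piano, not the bottle; the bottle belongs to the finding event.

(b)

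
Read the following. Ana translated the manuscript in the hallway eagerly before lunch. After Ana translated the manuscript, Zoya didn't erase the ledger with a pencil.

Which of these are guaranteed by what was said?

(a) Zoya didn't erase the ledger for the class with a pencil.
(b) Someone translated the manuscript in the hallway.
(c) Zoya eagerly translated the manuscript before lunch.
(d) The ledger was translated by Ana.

(a) Entailed — under negation, adding a further restriction is entailed: if no such erasing event occurred, none occurred for the class either.
(b) Entailed — this follows by dropping conjuncts from the translating event's description.
(c) Not entailed — the passage has Ana translating the manuscript, not Zoya.
(d) Not entailed — Ana translated the manuscript, not the ledger; the ledger belongs to the erasing event.

(a), (b)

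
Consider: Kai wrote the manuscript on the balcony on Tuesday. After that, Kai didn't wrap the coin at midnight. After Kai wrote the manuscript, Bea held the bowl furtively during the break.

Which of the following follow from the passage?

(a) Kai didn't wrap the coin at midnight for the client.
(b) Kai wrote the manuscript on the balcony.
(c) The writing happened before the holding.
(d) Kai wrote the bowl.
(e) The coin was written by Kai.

(a) Entailed — under negation, adding a further restriction is entailed: if no such wrapping event occurred, none occurred for the client either.
(b) Entailed — the original entails any weakening of itself; this just drops 'on Tuesday'.
(c) Entailed — the narrative places the writing before the holding.
(d) Not entailed — Kai wrote the manuscript, not the bowl; the bowl belongs to the holding event.
(e) Not entailed — Kai wrote the manuscript, not the coin; the coin belongs to the wrapping event.

(a), (b), (c)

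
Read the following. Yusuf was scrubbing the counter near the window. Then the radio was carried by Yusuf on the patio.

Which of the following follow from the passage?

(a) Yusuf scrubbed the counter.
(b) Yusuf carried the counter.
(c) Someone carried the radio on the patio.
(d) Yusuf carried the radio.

(a) Entailed — 'scrub' is an activity; 'was scrubbing' entails that some scrubbing happened, so 'scrubbed' holds.
(b) Not entailed — Yusuf carried the radio, not the counter; the counter belongs to the scrubbing event.
(c) Entailed — the original entails any weakening of itself; this just generalizes the agent.
(d) Entailed — every conjunct here is already in the original carrying event.

(a), (c), (d)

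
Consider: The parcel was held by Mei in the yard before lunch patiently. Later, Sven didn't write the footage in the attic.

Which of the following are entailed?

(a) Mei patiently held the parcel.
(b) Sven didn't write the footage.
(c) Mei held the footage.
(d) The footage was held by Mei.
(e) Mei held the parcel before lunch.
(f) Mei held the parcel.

(a) Entailed — every conjunct here is already in the original holding event.
(b) Not entailed — dropping 'in the attic' under negation is not valid — the original leaves open that Sven wrote the footage some other way.
(c) Not entailed — Mei held the parcel, not the footage; the footage belongs to the writing event.
(d) Not entailed — Mei held the parcel, not the footage; the footage belongs to the writing event.
(e) Entailed — this follows by dropping conjuncts from the holding event's description.
(f) Entailed — this follows by dropping conjuncts from the holding event's description.

(a), (e), (f)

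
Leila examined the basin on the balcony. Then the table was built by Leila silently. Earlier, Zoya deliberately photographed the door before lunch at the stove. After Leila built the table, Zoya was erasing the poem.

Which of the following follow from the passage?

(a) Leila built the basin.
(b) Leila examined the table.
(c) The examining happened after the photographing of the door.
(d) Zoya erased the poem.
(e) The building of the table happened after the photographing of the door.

(a) Not entailed — Leila built the table, not the basin; the basin belongs to the examining event.
(b) Not entailed — Leila examined the basin, not the table; the table belongs to the building event.
(c) Not entailed — the narrative doesn't order the photographing relative to the examining.
(d) Not entailed — 'was erasing' is progressive on an accomplishment; it does not entail the completed 'erased'.
(e) Entailed — the narrative places the photographing before the building.

(e)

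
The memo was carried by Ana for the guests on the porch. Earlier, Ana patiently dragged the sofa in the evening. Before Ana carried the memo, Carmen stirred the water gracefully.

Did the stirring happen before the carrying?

The narrative orders the stirring before the carrying.

yes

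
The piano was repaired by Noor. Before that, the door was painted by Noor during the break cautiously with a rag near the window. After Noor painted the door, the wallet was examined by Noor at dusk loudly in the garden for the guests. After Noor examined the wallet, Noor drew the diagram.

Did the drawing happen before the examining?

The narrative orders the examining before the drawing.

no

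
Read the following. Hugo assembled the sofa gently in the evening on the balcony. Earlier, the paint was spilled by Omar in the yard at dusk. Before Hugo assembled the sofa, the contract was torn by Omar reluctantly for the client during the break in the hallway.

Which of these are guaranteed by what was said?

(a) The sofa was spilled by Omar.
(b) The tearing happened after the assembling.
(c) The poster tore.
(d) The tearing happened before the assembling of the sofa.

(a) Not entailed — Omar spilled the paint, not the sofa; the sofa belongs to the assembling event.
(b) Not entailed — the narrative places the tearing before the assembling, not after.
(c) Not entailed — the contract is what tore, not the poster.
(d) Entailed — the narrative places the tearing before the assembling.

(d)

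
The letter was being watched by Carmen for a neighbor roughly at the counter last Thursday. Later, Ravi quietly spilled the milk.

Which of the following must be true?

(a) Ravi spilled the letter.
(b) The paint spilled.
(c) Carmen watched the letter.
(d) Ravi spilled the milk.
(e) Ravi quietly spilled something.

(c), (d), (e)

(a) Not entailed — Ravi spilled the milk, not the letter; the letter belongs to the watching event.
(b) Not entailed — the milk is what spilled, not the paint.
(c) Entailed — 'watch' is an activity; 'was watching' entails that some watching happened, so 'watched' holds.
(d) Entailed — this follows by dropping conjuncts from the spilling event's description.
(e) Entailed — this follows by dropping conjuncts from the spilling event's description.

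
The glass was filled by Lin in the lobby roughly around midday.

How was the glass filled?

roughly

'roughly' marks the manner of the filling event.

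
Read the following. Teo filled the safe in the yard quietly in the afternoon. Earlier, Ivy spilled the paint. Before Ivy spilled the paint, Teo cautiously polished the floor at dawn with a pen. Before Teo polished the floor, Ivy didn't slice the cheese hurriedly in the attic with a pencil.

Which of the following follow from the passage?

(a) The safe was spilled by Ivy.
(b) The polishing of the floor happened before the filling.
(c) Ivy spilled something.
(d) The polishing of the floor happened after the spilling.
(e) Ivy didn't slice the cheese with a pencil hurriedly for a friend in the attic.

(a) Not entailed — Ivy spilled the paint, not the safe; the safe belongs to the filling event.
(b) Entailed — the narrative places the polishing before the filling.
(c) Entailed — this follows by dropping conjuncts from the spilling event's description.
(d) Not entailed — the narrative places the polishing before the spilling, not after.
(e) Entailed — under negation, adding a further restriction is entailed: if no such slicing event occurred, none occurred for a friend either.

(b), (c), (e)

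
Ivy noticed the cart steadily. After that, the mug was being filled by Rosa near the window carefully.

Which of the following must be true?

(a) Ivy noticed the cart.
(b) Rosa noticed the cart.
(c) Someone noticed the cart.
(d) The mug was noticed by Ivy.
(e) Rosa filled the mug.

(a), (c)

(a) Entailed — the original entails any weakening of itself; this just drops 'steadily'.
(b) Not entailed — the passage has Ivy noticing the cart, not Rosa.
(c) Entailed — dropping 'steadily' and generalizing the agent leaves a sub-description the original still satisfies.
(d) Not entailed — Ivy noticed the cart, not the mug; the mug belongs to the filling event.
(e) Not entailed — 'was filling' is progressive on an accomplishment; it does not entail the completed 'filled'.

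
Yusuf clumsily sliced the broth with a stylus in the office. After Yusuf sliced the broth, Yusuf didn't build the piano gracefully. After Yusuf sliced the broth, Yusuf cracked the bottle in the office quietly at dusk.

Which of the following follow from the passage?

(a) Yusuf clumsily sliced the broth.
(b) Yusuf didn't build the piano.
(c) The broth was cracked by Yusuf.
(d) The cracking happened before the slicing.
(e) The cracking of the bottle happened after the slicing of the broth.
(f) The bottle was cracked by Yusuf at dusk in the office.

(a) Entailed — dropping 'in the office', 'with a stylus' leaves a sub-description the original still satisfies.
(b) Not entailed — dropping 'gracefully' under negation is not valid — the original leaves open that Yusuf built the piano some other way.
(c) Not entailed — Yusuf cracked the bottle, not the broth; the broth belongs to the slicing event.
(d) Not entailed — the narrative places the slicing before the cracking, not after.
(e) Entailed — the narrative places the slicing before the cracking.
(f) Entailed — the original entails any weakening of itself; this just drops 'quietly'.

(a), (e), (f)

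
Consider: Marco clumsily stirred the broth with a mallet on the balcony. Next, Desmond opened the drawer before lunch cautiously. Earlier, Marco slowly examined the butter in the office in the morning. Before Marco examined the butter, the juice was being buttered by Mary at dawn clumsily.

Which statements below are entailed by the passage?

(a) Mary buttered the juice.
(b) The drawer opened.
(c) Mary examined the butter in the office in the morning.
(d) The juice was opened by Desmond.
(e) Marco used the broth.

(b)

(a) Not entailed — 'was buttering' is progressive on an accomplishment; it does not entail the completed 'buttered'.
(b) Entailed — 'Desmond opened the drawer' is causative; it entails the inchoative 'the drawer opened'.
(c) Not entailed — the passage has Marco examining the butter, not Mary.
(d) Not entailed — Desmond opened the drawer, not the juice; the juice belongs to the buttering event.
(e) Not entailed — the broth is the patient, not an instrument — Marco used a mallet.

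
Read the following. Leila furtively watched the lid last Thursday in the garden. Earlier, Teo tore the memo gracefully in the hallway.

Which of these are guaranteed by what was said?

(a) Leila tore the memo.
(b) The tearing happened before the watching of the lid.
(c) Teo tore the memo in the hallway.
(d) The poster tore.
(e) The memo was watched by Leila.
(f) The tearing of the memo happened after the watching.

(b), (c)

(a) Not entailed — the passage has Teo tearing the memo, not Leila.
(b) Entailed — the narrative places the tearing before the watching.
(c) Entailed — this follows by dropping conjuncts from the tearing event's description.
(d) Not entailed — the memo is what tore, not the poster.
(e) Not entailed — Leila watched the lid, not the memo; the memo belongs to the tearing event.
(f) Not entailed — the narrative places the tearing before the watching, not after.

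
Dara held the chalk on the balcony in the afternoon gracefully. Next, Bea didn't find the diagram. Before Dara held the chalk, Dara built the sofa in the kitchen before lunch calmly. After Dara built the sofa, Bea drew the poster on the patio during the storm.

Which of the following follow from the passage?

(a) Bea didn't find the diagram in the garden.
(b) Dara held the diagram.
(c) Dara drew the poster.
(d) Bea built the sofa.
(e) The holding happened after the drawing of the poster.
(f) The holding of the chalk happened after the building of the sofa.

(a) Entailed — under negation, adding a further restriction is entailed: if no such finding event occurred, none occurred in the garden either.
(b) Not entailed — Dara held the chalk, not the diagram; the diagram belongs to the finding event.
(c) Not entailed — the passage has Bea drawing the poster, not Dara.
(d) Not entailed — the passage has Dara building the sofa, not Bea.
(e) Not entailed — the narrative doesn't order the drawing relative to the holding.
(f) Entailed — the narrative places the building before the holding.

(a), (f)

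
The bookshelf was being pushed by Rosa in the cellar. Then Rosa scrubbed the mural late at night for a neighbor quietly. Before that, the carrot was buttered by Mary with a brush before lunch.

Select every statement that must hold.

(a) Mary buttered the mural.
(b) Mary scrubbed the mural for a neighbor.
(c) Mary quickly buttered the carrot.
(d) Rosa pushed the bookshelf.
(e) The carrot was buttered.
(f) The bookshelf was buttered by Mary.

(d), (e)

(a) Not entailed — Mary buttered the carrot, not the mural; the mural belongs to the scrubbing event.
(b) Not entailed — the passage has Rosa scrubbing the mural, not Mary.
(c) Not entailed — 'quickly' adds information not in the original event.
(d) Entailed — 'push' is an activity; 'was pushing' entails that some pushing happened, so 'pushed' holds.
(e) Entailed — every conjunct here is already in the original buttering event.
(f) Not entailed — Mary buttered the carrot, not the bookshelf; the bookshelf belongs to the pushing event.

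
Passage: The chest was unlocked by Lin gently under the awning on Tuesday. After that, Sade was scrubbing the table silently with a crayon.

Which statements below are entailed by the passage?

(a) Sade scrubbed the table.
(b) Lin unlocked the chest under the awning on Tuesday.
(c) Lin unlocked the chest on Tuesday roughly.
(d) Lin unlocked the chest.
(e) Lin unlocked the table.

(a), (b), (d)

(a) Entailed — 'scrub' is an activity; 'was scrubbing' entails that some scrubbing happened, so 'scrubbed' holds.
(b) Entailed — this follows by dropping conjuncts from the unlocking event's description.
(c) Not entailed — 'roughly' adds a manner not in (and inconsistent with) the original.
(d) Entailed — every conjunct here is already in the original unlocking event.
(e) Not entailed — Lin unlocked the chest, not the table; the table belongs to the scrubbing event.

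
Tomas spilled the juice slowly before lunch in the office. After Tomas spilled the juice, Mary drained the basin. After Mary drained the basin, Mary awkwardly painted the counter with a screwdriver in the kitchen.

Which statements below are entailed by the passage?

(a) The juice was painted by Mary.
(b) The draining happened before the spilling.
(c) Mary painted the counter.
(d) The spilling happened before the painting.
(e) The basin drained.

(a) Not entailed — Mary painted the counter, not the juice; the juice belongs to the spilling event.
(b) Not entailed — the narrative places the spilling before the draining, not after.
(c) Entailed — dropping 'with a screwdriver', 'in the kitchen', 'awkwardly' leaves a sub-description the original still satisfies.
(d) Entailed — the narrative places the spilling before the painting.
(e) Entailed — 'Mary drained the basin' is causative; it entails the inchoative 'the basin drained'.

(c), (d), (e)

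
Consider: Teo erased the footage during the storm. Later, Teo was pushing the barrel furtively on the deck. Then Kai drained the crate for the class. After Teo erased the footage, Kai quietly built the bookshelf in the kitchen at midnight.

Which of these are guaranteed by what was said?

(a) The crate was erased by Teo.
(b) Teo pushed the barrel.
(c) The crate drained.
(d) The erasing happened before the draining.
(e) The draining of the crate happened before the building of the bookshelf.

(b), (c), (d)

(a) Not entailed — Teo erased the footage, not the crate; the crate belongs to the draining event.
(b) Entailed — 'push' is an activity; 'was pushing' entails that some pushing happened, so 'pushed' holds.
(c) Entailed — 'Kai drained the crate' is causative; it entails the inchoative 'the crate drained'.
(d) Entailed — the narrative places the erasing before the draining.
(e) Not entailed — the narrative doesn't order the draining relative to the building.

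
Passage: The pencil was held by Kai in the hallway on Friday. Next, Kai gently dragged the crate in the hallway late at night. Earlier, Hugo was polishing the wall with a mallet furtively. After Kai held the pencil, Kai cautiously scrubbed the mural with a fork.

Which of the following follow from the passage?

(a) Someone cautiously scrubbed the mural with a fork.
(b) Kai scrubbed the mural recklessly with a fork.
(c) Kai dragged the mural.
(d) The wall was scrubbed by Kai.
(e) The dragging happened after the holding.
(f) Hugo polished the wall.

(a) Entailed — every conjunct here is already in the original scrubbing event.
(b) Not entailed — 'recklessly' adds a manner not in (and inconsistent with) the original.
(c) Not entailed — Kai dragged the crate, not the mural; the mural belongs to the scrubbing event.
(d) Not entailed — Kai scrubbed the mural, not the wall; the wall belongs to the polishing event.
(e) Entailed — the narrative places the holding before the dragging.
(f) Entailed — 'polish' is an activity; 'was polishing' entails that some polishing happened, so 'polished' holds.

(a), (e), (f)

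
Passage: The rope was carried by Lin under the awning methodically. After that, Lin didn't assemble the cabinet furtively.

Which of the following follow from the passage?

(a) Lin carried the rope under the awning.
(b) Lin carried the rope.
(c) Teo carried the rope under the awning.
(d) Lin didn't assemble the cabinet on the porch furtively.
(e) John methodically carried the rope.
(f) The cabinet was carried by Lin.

(a) Entailed — dropping 'methodically' leaves a sub-description the original still satisfies.
(b) Entailed — every conjunct here is already in the original carrying event.
(c) Not entailed — the passage has Lin carrying the rope, not Teo.
(d) Entailed — under negation, adding a further restriction is entailed: if no such assembling event occurred, none occurred on the porch either.
(e) Not entailed — the passage has Lin carrying the rope, not John.
(f) Not entailed — Lin carried the rope, not the cabinet; the cabinet belongs to the assembling event.

(a), (b), (d)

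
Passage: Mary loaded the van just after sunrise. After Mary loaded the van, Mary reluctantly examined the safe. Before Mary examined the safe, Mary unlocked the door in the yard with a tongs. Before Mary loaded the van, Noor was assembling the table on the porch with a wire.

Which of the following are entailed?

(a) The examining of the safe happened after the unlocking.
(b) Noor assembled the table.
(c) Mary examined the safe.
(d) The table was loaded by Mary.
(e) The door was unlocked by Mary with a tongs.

(a) Entailed — the narrative places the unlocking before the examining.
(b) Not entailed — 'was assembling' is progressive on an accomplishment; it does not entail the completed 'assembled'.
(c) Entailed — the original entails any weakening of itself; this just drops 'reluctantly'.
(d) Not entailed — Mary loaded the van, not the table; the table belongs to the assembling event.
(e) Entailed — every conjunct here is already in the original unlocking event.

(a), (c), (e)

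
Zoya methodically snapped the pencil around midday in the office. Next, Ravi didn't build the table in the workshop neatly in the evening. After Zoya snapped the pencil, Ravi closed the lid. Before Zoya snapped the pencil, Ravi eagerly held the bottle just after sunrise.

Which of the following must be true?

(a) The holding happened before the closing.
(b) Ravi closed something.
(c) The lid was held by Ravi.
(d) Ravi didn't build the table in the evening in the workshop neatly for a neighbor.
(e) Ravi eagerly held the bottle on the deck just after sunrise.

(a) Entailed — the narrative places the holding before the closing.
(b) Entailed — the original entails any weakening of itself; this just generalizes the patient.
(c) Not entailed — Ravi held the bottle, not the lid; the lid belongs to the closing event.
(d) Entailed — under negation, adding a further restriction is entailed: if no such building event occurred, none occurred for a neighbor either.
(e) Not entailed — 'on the deck' adds information not in the original event.

(a), (b), (d)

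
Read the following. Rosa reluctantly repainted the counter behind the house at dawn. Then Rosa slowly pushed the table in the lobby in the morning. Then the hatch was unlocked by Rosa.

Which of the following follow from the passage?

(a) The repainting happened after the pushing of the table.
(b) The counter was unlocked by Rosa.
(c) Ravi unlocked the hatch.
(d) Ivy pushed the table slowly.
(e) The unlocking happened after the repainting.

(a) Not entailed — the narrative places the repainting before the pushing, not after.
(b) Not entailed — Rosa unlocked the hatch, not the counter; the counter belongs to the repainting event.
(c) Not entailed — the passage has Rosa unlocking the hatch, not Ravi.
(d) Not entailed — the passage has Rosa pushing the table, not Ivy.
(e) Entailed — the narrative places the repainting before the unlocking.

(e)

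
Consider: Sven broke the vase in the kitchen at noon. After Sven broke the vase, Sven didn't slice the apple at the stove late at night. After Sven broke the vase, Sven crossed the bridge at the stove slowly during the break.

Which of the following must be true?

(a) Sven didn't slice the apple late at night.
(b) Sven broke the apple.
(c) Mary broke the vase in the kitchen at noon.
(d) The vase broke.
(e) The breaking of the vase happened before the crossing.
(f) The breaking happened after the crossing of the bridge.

(d), (e)

(a) Not entailed — dropping 'at the stove' under negation is not valid — the original leaves open that Sven sliced the apple some other way.
(b) Not entailed — Sven broke the vase, not the apple; the apple belongs to the slicing event.
(c) Not entailed — the passage has Sven breaking the vase, not Mary.
(d) Entailed — 'Sven broke the vase' is causative; it entails the inchoative 'the vase broke'.
(e) Entailed — the narrative places the breaking before the crossing.
(f) Not entailed — the narrative places the breaking before the crossing, not after.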